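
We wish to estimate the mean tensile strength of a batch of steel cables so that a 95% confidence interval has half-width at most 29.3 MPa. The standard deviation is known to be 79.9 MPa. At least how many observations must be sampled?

For a mean, the margin of error is E = z·σ/√n, so n = (zσ/E)².
At 95% confidence, z = 1.960.
n = (1.960 × 79.9 / 29.3)² = 28.57
Round up: n = 29.

n = 29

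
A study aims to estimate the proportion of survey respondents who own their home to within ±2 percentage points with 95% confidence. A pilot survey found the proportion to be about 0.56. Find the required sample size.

n = 2367

For a proportion with margin E = 0.02 at 95% confidence, z = 1.960.
n = p̂(1−p̂)(z/E)² = 0.56 × 0.44 × (1.960/0.02)² = 2366.43
Round up: n = 2367.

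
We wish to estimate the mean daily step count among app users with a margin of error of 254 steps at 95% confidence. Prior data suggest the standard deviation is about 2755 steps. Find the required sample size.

452

For a mean, the margin of error is E = z·σ/√n, so n = (zσ/E)².
At 95% confidence, z = 1.960.
n = (1.960 × 2755 / 254)² = 451.95
Round up: n = 452.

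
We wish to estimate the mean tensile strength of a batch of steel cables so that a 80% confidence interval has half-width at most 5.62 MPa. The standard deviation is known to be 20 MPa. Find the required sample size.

For a mean, the margin of error is E = z·σ/√n, so n = (zσ/E)².
At 80% confidence, z = 1.282.
n = (1.282 × 20 / 5.62)² = 20.81
Round up: n = 21.

21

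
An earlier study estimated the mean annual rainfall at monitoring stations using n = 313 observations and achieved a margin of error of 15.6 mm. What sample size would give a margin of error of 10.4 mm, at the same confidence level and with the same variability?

Margin of error scales as 1/√n, so n₂ = n₁·(E₁/E₂)².
n₂ = 313 × (15.6/10.4)² = 313 × 2.25 = 704.25
Round up: n₂ = 705.

n = 705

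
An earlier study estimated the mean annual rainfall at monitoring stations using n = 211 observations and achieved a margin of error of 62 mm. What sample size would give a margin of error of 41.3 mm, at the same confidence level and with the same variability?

Margin of error scales as 1/√n, so n₂ = n₁·(E₁/E₂)².
n₂ = 211 × (62/41.3)² = 211 × 2.254 = 475.59
Round up: n₂ = 476.

n = 476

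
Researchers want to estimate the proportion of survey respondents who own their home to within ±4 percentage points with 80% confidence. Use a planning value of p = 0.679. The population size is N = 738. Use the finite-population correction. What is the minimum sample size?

For a proportion with margin E = 0.04 at 80% confidence, z = 1.282.
n = p̂(1−p̂)(z/E)² = 0.679 × 0.321 × (1.282/0.04)² = 223.89 — call this n₀.
Finite-population correction with N = 738: n = n₀ / (1 + (n₀−1)/N) = 223.89 / 1.302 = 171.96
Round up: n = 172.

172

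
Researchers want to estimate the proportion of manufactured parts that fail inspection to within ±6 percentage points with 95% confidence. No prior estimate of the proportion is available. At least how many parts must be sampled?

267

For a proportion with margin E = 0.06 at 95% confidence, z = 1.960.
With no prior estimate, use p = 0.5, which maximizes p(1−p) at 0.25.
n = 0.25 × (z/E)² = 0.25 × (1.960/0.06)² = 266.78
Round up: n = 267.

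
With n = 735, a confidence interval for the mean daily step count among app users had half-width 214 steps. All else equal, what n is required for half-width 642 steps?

82

Margin of error scales as 1/√n, so n₂ = n₁·(E₁/E₂)².
n₂ = 735 × (214/642)² = 735 × 0.1111 = 81.66
Round up: n₂ = 82.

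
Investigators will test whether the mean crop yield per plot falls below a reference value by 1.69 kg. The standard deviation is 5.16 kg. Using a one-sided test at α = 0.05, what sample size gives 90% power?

For a one-sample z-test, n = ((z_α + z_β)·σ/δ)².
z_α = 1.645 (one-sided α = 0.05); z_β = 1.282 (power 90% → β = 0.1).
n = (2.927 × 5.16 / 1.69)² = 79.87
Round up: n = 80.

n = 80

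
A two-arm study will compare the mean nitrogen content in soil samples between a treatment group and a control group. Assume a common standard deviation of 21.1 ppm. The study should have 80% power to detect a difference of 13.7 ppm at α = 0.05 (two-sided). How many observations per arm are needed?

For two equal groups, n per group = 2·((z_{α/2} + z_β)·σ/δ)².
z_{α/2} = 1.960; z_β = 0.842 (power 80%).
n = 2 × (2.802 × 21.1 / 13.7)² = 2 × 18.62 = 37.24
Round up: n = 38 per group.

38 per group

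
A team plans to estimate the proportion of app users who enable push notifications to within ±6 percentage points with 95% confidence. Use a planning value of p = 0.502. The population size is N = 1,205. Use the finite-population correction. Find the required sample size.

219

For a proportion with margin E = 0.06 at 95% confidence, z = 1.960.
n = p̂(1−p̂)(z/E)² = 0.502 × 0.498 × (1.960/0.06)² = 266.77 — call this n₀.
Finite-population correction with N = 1,205: n = n₀ / (1 + (n₀−1)/N) = 266.77 / 1.221 = 218.48
Round up: n = 219.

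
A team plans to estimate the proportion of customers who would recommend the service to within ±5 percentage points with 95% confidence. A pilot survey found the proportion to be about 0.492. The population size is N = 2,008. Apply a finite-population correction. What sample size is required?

323

For a proportion with margin E = 0.05 at 95% confidence, z = 1.960.
n = p̂(1−p̂)(z/E)² = 0.492 × 0.508 × (1.960/0.05)² = 384.06 — call this n₀.
Finite-population correction with N = 2,008: n = n₀ / (1 + (n₀−1)/N) = 384.06 / 1.191 = 322.47
Round up: n = 323.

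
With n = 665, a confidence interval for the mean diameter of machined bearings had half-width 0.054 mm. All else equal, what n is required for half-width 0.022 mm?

Margin of error scales as 1/√n, so n₂ = n₁·(E₁/E₂)².
n₂ = 665 × (0.054/0.022)² = 665 × 6.025 = 4006.63
Round up: n₂ = 4007.

4007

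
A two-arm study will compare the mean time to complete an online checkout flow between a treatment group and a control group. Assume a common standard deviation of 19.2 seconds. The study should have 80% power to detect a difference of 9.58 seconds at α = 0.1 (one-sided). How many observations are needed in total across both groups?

For two equal groups, n per group = 2·((z_α + z_β)·σ/δ)².
z_α = 1.282; z_β = 0.842 (power 80%).
n = 2 × (2.124 × 19.2 / 9.58)² = 2 × 18.12 = 36.24
Round up: n = 37 per group.
Total across both groups: 2 × 37 = 74.

74 total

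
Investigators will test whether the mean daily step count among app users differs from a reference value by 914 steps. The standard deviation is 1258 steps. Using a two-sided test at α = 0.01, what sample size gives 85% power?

For a one-sample z-test, n = ((z_{α/2} + z_β)·σ/δ)².
z_{α/2} = 2.576 (two-sided α = 0.01); z_β = 1.036 (power 85% → β = 0.15).
n = (3.612 × 1258 / 914)² = 24.72
Round up: n = 25.

n = 25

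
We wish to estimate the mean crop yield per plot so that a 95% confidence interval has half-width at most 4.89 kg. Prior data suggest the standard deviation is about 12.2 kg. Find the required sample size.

For a mean, the margin of error is E = z·σ/√n, so n = (zσ/E)².
At 95% confidence, z = 1.960.
n = (1.960 × 12.2 / 4.89)² = 23.91
Round up: n = 24.

n = 24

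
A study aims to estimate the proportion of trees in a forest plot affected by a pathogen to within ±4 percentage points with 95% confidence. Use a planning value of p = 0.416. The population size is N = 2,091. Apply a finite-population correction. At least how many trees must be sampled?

For a proportion with margin E = 0.04 at 95% confidence, z = 1.960.
n = p̂(1−p̂)(z/E)² = 0.416 × 0.584 × (1.960/0.04)² = 583.31 — call this n₀.
Finite-population correction with N = 2,091: n = n₀ / (1 + (n₀−1)/N) = 583.31 / 1.278 = 456.42
Round up: n = 457.

n = 457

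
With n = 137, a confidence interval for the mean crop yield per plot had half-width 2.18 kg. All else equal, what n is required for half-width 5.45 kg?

Margin of error scales as 1/√n, so n₂ = n₁·(E₁/E₂)².
n₂ = 137 × (2.18/5.45)² = 137 × 0.16 = 21.92
Round up: n₂ = 22.

22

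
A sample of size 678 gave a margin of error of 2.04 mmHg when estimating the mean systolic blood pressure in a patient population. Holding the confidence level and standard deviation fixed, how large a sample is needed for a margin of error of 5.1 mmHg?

Margin of error scales as 1/√n, so n₂ = n₁·(E₁/E₂)².
n₂ = 678 × (2.04/5.1)² = 678 × 0.16 = 108.48
Round up: n₂ = 109.

109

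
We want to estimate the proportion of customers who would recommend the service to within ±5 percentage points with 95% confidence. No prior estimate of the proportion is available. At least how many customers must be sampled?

For a proportion with margin E = 0.05 at 95% confidence, z = 1.960.
With no prior estimate, use p = 0.5, which maximizes p(1−p) at 0.25.
n = 0.25 × (z/E)² = 0.25 × (1.960/0.05)² = 384.16
Round up: n = 385.

n = 385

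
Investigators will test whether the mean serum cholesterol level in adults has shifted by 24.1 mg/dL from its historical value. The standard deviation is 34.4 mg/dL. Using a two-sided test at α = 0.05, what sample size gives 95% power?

For a one-sample z-test, n = ((z_{α/2} + z_β)·σ/δ)².
z_{α/2} = 1.960 (two-sided α = 0.05); z_β = 1.645 (power 95% → β = 0.05).
n = (3.605 × 34.4 / 24.1)² = 26.48
Round up: n = 27.

27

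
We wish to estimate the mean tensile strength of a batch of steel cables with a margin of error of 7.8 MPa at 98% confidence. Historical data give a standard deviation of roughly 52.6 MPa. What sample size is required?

For a mean, the margin of error is E = z·σ/√n, so n = (zσ/E)².
At 98% confidence, z = 2.326.
n = (2.326 × 52.6 / 7.8)² = 246.04
Round up: n = 247.

n = 247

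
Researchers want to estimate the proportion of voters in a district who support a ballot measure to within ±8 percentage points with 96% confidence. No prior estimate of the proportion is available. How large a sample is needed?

165

For a proportion with margin E = 0.08 at 96% confidence, z = 2.054.
With no prior estimate, use p = 0.5, which maximizes p(1−p) at 0.25.
n = 0.25 × (z/E)² = 0.25 × (2.054/0.08)² = 164.80
Round up: n = 165.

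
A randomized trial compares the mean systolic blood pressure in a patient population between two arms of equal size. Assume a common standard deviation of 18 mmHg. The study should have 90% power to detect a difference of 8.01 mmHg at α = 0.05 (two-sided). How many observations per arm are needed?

For two equal groups, n per group = 2·((z_{α/2} + z_β)·σ/δ)².
z_{α/2} = 1.960; z_β = 1.282 (power 90%).
n = 2 × (3.242 × 18 / 8.01)² = 2 × 53.08 = 106.16
Round up: n = 107 per group.

107 per group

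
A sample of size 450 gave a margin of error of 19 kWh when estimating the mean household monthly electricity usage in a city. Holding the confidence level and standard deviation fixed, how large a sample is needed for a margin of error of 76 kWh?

n = 29

Margin of error scales as 1/√n, so n₂ = n₁·(E₁/E₂)².
n₂ = 450 × (19/76)² = 450 × 0.0625 = 28.12
Round up: n₂ = 29.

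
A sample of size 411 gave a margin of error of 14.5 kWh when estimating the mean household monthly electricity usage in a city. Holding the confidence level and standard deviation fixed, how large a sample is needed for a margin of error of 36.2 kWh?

Margin of error scales as 1/√n, so n₂ = n₁·(E₁/E₂)².
n₂ = 411 × (14.5/36.2)² = 411 × 0.1604 = 65.92
Round up: n₂ = 66.

66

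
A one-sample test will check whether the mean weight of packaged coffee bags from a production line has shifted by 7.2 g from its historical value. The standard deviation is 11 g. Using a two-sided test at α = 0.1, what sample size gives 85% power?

For a one-sample z-test, n = ((z_{α/2} + z_β)·σ/δ)².
z_{α/2} = 1.645 (two-sided α = 0.1); z_β = 1.036 (power 85% → β = 0.15).
n = (2.681 × 11 / 7.2)² = 16.78
Round up: n = 17.

17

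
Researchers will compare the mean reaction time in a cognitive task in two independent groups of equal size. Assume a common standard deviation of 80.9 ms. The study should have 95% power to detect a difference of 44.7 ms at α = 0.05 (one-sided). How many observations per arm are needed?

For two equal groups, n per group = 2·((z_α + z_β)·σ/δ)².
z_α = 1.645; z_β = 1.645 (power 95%).
n = 2 × (3.290 × 80.9 / 44.7)² = 2 × 35.45 = 70.90
Round up: n = 71 per group.

71 per group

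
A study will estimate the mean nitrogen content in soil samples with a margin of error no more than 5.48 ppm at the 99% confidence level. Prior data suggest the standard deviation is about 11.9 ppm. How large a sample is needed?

32

For a mean, the margin of error is E = z·σ/√n, so n = (zσ/E)².
At 99% confidence, z = 2.576.
n = (2.576 × 11.9 / 5.48)² = 31.29
Round up: n = 32.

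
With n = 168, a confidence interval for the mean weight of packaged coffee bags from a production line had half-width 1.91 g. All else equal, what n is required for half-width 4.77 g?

n = 27

Margin of error scales as 1/√n, so n₂ = n₁·(E₁/E₂)².
n₂ = 168 × (1.91/4.77)² = 168 × 0.1603 = 26.93
Round up: n₂ = 27.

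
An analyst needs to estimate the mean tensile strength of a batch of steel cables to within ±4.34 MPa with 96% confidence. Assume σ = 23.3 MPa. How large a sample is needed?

122

For a mean, the margin of error is E = z·σ/√n, so n = (zσ/E)².
At 96% confidence, z = 2.054.
n = (2.054 × 23.3 / 4.34)² = 121.60
Round up: n = 122.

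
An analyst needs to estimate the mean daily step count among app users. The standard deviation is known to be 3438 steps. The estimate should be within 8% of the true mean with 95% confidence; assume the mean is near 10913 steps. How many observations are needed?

60

For a mean, the margin of error is E = z·σ/√n, so n = (zσ/E)².
At 95% confidence, z = 1.960.
E = 8% of 10913 = 873 steps.
n = (1.960 × 3438 / 873)² = 59.57
Round up: n = 60.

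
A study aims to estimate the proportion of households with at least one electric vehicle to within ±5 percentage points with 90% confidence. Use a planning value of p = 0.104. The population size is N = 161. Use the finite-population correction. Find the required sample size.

n = 63

For a proportion with margin E = 0.05 at 90% confidence, z = 1.645.
n = p̂(1−p̂)(z/E)² = 0.104 × 0.896 × (1.645/0.05)² = 100.86 — call this n₀.
Finite-population correction with N = 161: n = n₀ / (1 + (n₀−1)/N) = 100.86 / 1.62 = 62.26
Round up: n = 63.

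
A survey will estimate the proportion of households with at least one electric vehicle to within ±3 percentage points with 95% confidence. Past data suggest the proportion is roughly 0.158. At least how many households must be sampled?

For a proportion with margin E = 0.03 at 95% confidence, z = 1.960.
n = p̂(1−p̂)(z/E)² = 0.158 × 0.842 × (1.960/0.03)² = 567.86
Round up: n = 568.

568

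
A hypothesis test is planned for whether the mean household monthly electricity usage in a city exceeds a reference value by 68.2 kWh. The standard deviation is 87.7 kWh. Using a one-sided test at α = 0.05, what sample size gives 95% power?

18

For a one-sample z-test, n = ((z_α + z_β)·σ/δ)².
z_α = 1.645 (one-sided α = 0.05); z_β = 1.645 (power 95% → β = 0.05).
n = (3.290 × 87.7 / 68.2)² = 17.90
Round up: n = 18.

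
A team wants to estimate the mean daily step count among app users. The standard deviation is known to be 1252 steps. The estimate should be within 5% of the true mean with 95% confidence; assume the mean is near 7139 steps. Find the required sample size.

For a mean, the margin of error is E = z·σ/√n, so n = (zσ/E)².
At 95% confidence, z = 1.960.
E = 5% of 7139 = 356.9 steps.
n = (1.960 × 1252 / 356.9)² = 47.26
Round up: n = 48.

48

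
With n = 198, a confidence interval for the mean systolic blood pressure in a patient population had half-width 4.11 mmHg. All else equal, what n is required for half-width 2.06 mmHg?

Margin of error scales as 1/√n, so n₂ = n₁·(E₁/E₂)².
n₂ = 198 × (4.11/2.06)² = 198 × 3.981 = 788.24
Round up: n₂ = 789.

789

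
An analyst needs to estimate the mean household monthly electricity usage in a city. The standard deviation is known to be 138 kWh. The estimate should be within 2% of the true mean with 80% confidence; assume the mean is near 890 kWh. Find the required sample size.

99

For a mean, the margin of error is E = z·σ/√n, so n = (zσ/E)².
At 80% confidence, z = 1.282.
E = 2% of 890 = 17.8 kWh.
n = (1.282 × 138 / 17.8)² = 98.79
Round up: n = 99.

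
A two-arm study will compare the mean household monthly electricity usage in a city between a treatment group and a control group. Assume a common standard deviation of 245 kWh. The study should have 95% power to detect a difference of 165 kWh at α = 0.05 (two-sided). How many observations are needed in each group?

58 per group

For two equal groups, n per group = 2·((z_{α/2} + z_β)·σ/δ)².
z_{α/2} = 1.960; z_β = 1.645 (power 95%).
n = 2 × (3.605 × 245 / 165)² = 2 × 28.65 = 57.30
Round up: n = 58 per group.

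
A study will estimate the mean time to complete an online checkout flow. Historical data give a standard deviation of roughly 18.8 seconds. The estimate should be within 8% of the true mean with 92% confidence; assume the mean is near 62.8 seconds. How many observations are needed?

For a mean, the margin of error is E = z·σ/√n, so n = (zσ/E)².
At 92% confidence, z = 1.751.
E = 8% of 62.8 = 5.024 seconds.
n = (1.751 × 18.8 / 5.024)² = 42.93
Round up: n = 43.

n = 43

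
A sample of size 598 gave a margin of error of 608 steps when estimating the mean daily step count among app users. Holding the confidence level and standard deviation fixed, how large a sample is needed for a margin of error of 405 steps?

1348

Margin of error scales as 1/√n, so n₂ = n₁·(E₁/E₂)².
n₂ = 598 × (608/405)² = 598 × 2.254 = 1347.89
Round up: n₂ = 1348.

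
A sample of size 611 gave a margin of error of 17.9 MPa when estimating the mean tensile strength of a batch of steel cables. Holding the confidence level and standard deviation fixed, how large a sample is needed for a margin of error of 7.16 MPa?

3819

Margin of error scales as 1/√n, so n₂ = n₁·(E₁/E₂)².
n₂ = 611 × (17.9/7.16)² = 611 × 6.25 = 3818.75
Round up: n₂ = 3819.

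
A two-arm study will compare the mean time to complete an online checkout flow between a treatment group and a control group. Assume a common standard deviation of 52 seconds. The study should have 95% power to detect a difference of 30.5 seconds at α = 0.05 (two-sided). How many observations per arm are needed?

76 per group

For two equal groups, n per group = 2·((z_{α/2} + z_β)·σ/δ)².
z_{α/2} = 1.960; z_β = 1.645 (power 95%).
n = 2 × (3.605 × 52 / 30.5)² = 2 × 37.78 = 75.56
Round up: n = 76 per group.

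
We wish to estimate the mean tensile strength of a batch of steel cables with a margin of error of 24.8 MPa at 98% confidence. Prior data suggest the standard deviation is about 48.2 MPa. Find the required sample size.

For a mean, the margin of error is E = z·σ/√n, so n = (zσ/E)².
At 98% confidence, z = 2.326.
n = (2.326 × 48.2 / 24.8)² = 20.44
Round up: n = 21.

21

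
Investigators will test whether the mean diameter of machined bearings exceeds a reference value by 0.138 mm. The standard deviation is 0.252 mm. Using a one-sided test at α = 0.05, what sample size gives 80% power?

For a one-sample z-test, n = ((z_α + z_β)·σ/δ)².
z_α = 1.645 (one-sided α = 0.05); z_β = 0.842 (power 80% → β = 0.2).
n = (2.487 × 0.252 / 0.138)² = 20.63
Round up: n = 21.

21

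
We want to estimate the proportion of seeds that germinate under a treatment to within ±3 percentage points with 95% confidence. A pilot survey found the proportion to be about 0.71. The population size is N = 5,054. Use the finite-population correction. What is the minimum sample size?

For a proportion with margin E = 0.03 at 95% confidence, z = 1.960.
n = p̂(1−p̂)(z/E)² = 0.71 × 0.29 × (1.960/0.03)² = 878.87 — call this n₀.
Finite-population correction with N = 5,054: n = n₀ / (1 + (n₀−1)/N) = 878.87 / 1.174 = 748.61
Round up: n = 749.

749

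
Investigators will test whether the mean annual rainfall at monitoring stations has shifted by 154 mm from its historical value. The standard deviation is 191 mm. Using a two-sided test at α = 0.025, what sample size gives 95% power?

For a one-sample z-test, n = ((z_{α/2} + z_β)·σ/δ)².
z_{α/2} = 2.241 (two-sided α = 0.025); z_β = 1.645 (power 95% → β = 0.05).
n = (3.886 × 191 / 154)² = 23.23
Round up: n = 24.

24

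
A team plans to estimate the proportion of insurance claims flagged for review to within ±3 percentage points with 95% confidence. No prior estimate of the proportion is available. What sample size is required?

n = 1068

For a proportion with margin E = 0.03 at 95% confidence, z = 1.960.
With no prior estimate, use p = 0.5, which maximizes p(1−p) at 0.25.
n = 0.25 × (z/E)² = 0.25 × (1.960/0.03)² = 1067.11
Round up: n = 1068.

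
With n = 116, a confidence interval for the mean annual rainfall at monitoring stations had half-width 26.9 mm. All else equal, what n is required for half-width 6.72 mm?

Margin of error scales as 1/√n, so n₂ = n₁·(E₁/E₂)².
n₂ = 116 × (26.9/6.72)² = 116 × 16.02 = 1858.32
Round up: n₂ = 1859.

n = 1859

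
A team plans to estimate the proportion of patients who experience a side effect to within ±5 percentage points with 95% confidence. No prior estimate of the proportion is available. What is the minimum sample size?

n = 385

For a proportion with margin E = 0.05 at 95% confidence, z = 1.960.
With no prior estimate, use p = 0.5, which maximizes p(1−p) at 0.25.
n = 0.25 × (z/E)² = 0.25 × (1.960/0.05)² = 384.16
Round up: n = 385.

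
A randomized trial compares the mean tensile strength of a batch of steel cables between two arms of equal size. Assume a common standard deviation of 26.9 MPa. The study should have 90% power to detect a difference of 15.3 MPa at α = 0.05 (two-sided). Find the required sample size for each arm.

For two equal groups, n per group = 2·((z_{α/2} + z_β)·σ/δ)².
z_{α/2} = 1.960; z_β = 1.282 (power 90%).
n = 2 × (3.242 × 26.9 / 15.3)² = 2 × 32.49 = 64.98
Round up: n = 65 per group.

65 per group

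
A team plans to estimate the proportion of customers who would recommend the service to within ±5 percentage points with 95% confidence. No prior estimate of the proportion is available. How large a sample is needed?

For a proportion with margin E = 0.05 at 95% confidence, z = 1.960.
With no prior estimate, use p = 0.5, which maximizes p(1−p) at 0.25.
n = 0.25 × (z/E)² = 0.25 × (1.960/0.05)² = 384.16
Round up: n = 385.

n = 385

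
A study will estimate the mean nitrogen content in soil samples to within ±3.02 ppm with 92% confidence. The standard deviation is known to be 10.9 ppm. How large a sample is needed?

40

For a mean, the margin of error is E = z·σ/√n, so n = (zσ/E)².
At 92% confidence, z = 1.751.
n = (1.751 × 10.9 / 3.02)² = 39.94
Round up: n = 40.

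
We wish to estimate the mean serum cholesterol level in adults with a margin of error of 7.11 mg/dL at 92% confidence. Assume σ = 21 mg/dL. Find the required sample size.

27

For a mean, the margin of error is E = z·σ/√n, so n = (zσ/E)².
At 92% confidence, z = 1.751.
n = (1.751 × 21 / 7.11)² = 26.75
Round up: n = 27.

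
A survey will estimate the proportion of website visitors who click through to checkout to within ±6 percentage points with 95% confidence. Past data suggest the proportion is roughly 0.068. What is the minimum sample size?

For a proportion with margin E = 0.06 at 95% confidence, z = 1.960.
n = p̂(1−p̂)(z/E)² = 0.068 × 0.932 × (1.960/0.06)² = 67.63
Round up: n = 68.

n = 68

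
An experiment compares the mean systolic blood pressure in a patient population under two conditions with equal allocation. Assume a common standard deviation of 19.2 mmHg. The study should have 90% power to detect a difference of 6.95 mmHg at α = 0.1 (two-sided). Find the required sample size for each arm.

For two equal groups, n per group = 2·((z_{α/2} + z_β)·σ/δ)².
z_{α/2} = 1.645; z_β = 1.282 (power 90%).
n = 2 × (2.927 × 19.2 / 6.95)² = 2 × 65.39 = 130.78
Round up: n = 131 per group.

131 per group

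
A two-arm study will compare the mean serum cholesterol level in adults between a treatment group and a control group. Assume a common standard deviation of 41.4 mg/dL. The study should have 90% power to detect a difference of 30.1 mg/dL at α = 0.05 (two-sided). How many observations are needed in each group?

For two equal groups, n per group = 2·((z_{α/2} + z_β)·σ/δ)².
z_{α/2} = 1.960; z_β = 1.282 (power 90%).
n = 2 × (3.242 × 41.4 / 30.1)² = 2 × 19.88 = 39.76
Round up: n = 40 per group.

40 per group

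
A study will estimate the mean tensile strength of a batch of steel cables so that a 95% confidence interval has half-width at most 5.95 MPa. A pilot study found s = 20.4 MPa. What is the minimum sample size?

46

For a mean, the margin of error is E = z·σ/√n, so n = (zσ/E)².
At 95% confidence, z = 1.960.
n = (1.960 × 20.4 / 5.95)² = 45.16
Round up: n = 46.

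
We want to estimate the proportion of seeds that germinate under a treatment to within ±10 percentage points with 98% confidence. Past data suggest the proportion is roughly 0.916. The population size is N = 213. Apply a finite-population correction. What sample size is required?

n = 35

For a proportion with margin E = 0.1 at 98% confidence, z = 2.326.
n = p̂(1−p̂)(z/E)² = 0.916 × 0.084 × (2.326/0.1)² = 41.63 — call this n₀.
Finite-population correction with N = 213: n = n₀ / (1 + (n₀−1)/N) = 41.63 / 1.191 = 34.95
Round up: n = 35.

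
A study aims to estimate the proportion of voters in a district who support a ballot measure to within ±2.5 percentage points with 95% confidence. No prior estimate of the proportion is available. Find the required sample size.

For a proportion with margin E = 0.025 at 95% confidence, z = 1.960.
With no prior estimate, use p = 0.5, which maximizes p(1−p) at 0.25.
n = 0.25 × (z/E)² = 0.25 × (1.960/0.025)² = 1536.64
Round up: n = 1537.

n = 1537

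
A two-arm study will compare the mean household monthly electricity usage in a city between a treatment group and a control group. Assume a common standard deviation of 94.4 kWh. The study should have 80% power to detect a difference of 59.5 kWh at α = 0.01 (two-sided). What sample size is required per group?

For two equal groups, n per group = 2·((z_{α/2} + z_β)·σ/δ)².
z_{α/2} = 2.576; z_β = 0.842 (power 80%).
n = 2 × (3.418 × 94.4 / 59.5)² = 2 × 29.41 = 58.82
Round up: n = 59 per group.

59 per group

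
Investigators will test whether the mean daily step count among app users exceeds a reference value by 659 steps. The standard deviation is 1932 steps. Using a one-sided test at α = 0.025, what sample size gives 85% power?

n = 78

For a one-sample z-test, n = ((z_α + z_β)·σ/δ)².
z_α = 1.960 (one-sided α = 0.025); z_β = 1.036 (power 85% → β = 0.15).
n = (2.996 × 1932 / 659)² = 77.15
Round up: n = 78.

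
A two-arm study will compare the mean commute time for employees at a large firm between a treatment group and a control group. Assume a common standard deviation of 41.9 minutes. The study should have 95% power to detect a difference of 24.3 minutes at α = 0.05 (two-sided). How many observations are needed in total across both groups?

156 total

For two equal groups, n per group = 2·((z_{α/2} + z_β)·σ/δ)².
z_{α/2} = 1.960; z_β = 1.645 (power 95%).
n = 2 × (3.605 × 41.9 / 24.3)² = 2 × 38.64 = 77.28
Round up: n = 78 per group.
Total across both groups: 2 × 78 = 156.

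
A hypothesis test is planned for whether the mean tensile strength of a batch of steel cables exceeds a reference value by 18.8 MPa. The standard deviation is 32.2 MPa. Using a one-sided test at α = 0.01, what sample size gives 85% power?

For a one-sample z-test, n = ((z_α + z_β)·σ/δ)².
z_α = 2.326 (one-sided α = 0.01); z_β = 1.036 (power 85% → β = 0.15).
n = (3.362 × 32.2 / 18.8)² = 33.16
Round up: n = 34.

n = 34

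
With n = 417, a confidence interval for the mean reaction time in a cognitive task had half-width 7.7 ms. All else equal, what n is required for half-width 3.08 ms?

Margin of error scales as 1/√n, so n₂ = n₁·(E₁/E₂)².
n₂ = 417 × (7.7/3.08)² = 417 × 6.25 = 2606.25
Round up: n₂ = 2607.

2607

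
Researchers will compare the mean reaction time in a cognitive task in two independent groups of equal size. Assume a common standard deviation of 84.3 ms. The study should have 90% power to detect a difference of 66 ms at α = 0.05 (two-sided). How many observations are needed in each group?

35 per group

For two equal groups, n per group = 2·((z_{α/2} + z_β)·σ/δ)².
z_{α/2} = 1.960; z_β = 1.282 (power 90%).
n = 2 × (3.242 × 84.3 / 66)² = 2 × 17.15 = 34.30
Round up: n = 35 per group.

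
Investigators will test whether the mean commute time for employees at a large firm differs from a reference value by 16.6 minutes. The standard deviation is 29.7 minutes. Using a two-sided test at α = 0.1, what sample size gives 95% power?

For a one-sample z-test, n = ((z_{α/2} + z_β)·σ/δ)².
z_{α/2} = 1.645 (two-sided α = 0.1); z_β = 1.645 (power 95% → β = 0.05).
n = (3.290 × 29.7 / 16.6)² = 34.65
Round up: n = 35.

35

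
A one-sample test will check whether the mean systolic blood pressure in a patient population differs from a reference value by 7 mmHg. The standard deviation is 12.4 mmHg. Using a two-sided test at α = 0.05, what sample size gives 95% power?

41

For a one-sample z-test, n = ((z_{α/2} + z_β)·σ/δ)².
z_{α/2} = 1.960 (two-sided α = 0.05); z_β = 1.645 (power 95% → β = 0.05).
n = (3.605 × 12.4 / 7)² = 40.78
Round up: n = 41.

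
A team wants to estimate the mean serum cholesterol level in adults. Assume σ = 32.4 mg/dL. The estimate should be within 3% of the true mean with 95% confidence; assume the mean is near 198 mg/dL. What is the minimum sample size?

115

For a mean, the margin of error is E = z·σ/√n, so n = (zσ/E)².
At 95% confidence, z = 1.960.
E = 3% of 198 = 5.94 mg/dL.
n = (1.960 × 32.4 / 5.94)² = 114.30
Round up: n = 115.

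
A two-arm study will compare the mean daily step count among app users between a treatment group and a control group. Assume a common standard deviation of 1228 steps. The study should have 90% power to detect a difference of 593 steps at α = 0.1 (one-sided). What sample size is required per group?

For two equal groups, n per group = 2·((z_α + z_β)·σ/δ)².
z_α = 1.282; z_β = 1.282 (power 90%).
n = 2 × (2.564 × 1228 / 593)² = 2 × 28.19 = 56.38
Round up: n = 57 per group.

57 per group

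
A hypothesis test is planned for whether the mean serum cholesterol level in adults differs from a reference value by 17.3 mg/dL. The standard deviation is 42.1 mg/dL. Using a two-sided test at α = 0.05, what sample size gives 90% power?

63

For a one-sample z-test, n = ((z_{α/2} + z_β)·σ/δ)².
z_{α/2} = 1.960 (two-sided α = 0.05); z_β = 1.282 (power 90% → β = 0.1).
n = (3.242 × 42.1 / 17.3)² = 62.24
Round up: n = 63.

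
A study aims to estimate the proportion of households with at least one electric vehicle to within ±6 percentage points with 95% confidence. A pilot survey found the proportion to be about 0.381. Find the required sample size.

For a proportion with margin E = 0.06 at 95% confidence, z = 1.960.
n = p̂(1−p̂)(z/E)² = 0.381 × 0.619 × (1.960/0.06)² = 251.67
Round up: n = 252.

n = 252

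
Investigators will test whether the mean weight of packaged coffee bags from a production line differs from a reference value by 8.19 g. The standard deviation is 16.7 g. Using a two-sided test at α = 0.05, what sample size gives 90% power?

For a one-sample z-test, n = ((z_{α/2} + z_β)·σ/δ)².
z_{α/2} = 1.960 (two-sided α = 0.05); z_β = 1.282 (power 90% → β = 0.1).
n = (3.242 × 16.7 / 8.19)² = 43.70
Round up: n = 44.

44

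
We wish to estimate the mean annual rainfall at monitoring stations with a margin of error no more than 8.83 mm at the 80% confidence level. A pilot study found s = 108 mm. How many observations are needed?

For a mean, the margin of error is E = z·σ/√n, so n = (zσ/E)².
At 80% confidence, z = 1.282.
n = (1.282 × 108 / 8.83)² = 245.87
Round up: n = 246.

n = 246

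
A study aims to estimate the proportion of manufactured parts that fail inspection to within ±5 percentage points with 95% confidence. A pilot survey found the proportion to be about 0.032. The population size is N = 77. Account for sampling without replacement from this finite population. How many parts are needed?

30

For a proportion with margin E = 0.05 at 95% confidence, z = 1.960.
n = p̂(1−p̂)(z/E)² = 0.032 × 0.968 × (1.960/0.05)² = 47.60 — call this n₀.
Finite-population correction with N = 77: n = n₀ / (1 + (n₀−1)/N) = 47.60 / 1.605 = 29.66
Round up: n = 30.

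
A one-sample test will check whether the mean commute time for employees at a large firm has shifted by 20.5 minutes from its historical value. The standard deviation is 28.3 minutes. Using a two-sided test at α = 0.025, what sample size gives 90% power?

For a one-sample z-test, n = ((z_{α/2} + z_β)·σ/δ)².
z_{α/2} = 2.241 (two-sided α = 0.025); z_β = 1.282 (power 90% → β = 0.1).
n = (3.523 × 28.3 / 20.5)² = 23.65
Round up: n = 24.

n = 24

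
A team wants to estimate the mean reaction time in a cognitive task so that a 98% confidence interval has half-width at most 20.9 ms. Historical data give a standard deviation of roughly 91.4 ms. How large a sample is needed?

For a mean, the margin of error is E = z·σ/√n, so n = (zσ/E)².
At 98% confidence, z = 2.326.
n = (2.326 × 91.4 / 20.9)² = 103.47
Round up: n = 104.

104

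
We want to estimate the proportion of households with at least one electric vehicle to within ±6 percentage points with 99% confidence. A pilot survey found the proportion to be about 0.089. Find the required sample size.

n = 150

For a proportion with margin E = 0.06 at 99% confidence, z = 2.576.
n = p̂(1−p̂)(z/E)² = 0.089 × 0.911 × (2.576/0.06)² = 149.45
Round up: n = 150.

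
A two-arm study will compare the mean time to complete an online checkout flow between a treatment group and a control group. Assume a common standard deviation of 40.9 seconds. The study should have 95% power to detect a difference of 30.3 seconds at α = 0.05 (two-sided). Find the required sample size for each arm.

For two equal groups, n per group = 2·((z_{α/2} + z_β)·σ/δ)².
z_{α/2} = 1.960; z_β = 1.645 (power 95%).
n = 2 × (3.605 × 40.9 / 30.3)² = 2 × 23.68 = 47.36
Round up: n = 48 per group.

48 per group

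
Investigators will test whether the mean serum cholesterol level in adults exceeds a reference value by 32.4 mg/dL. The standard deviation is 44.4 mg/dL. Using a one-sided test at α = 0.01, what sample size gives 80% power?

For a one-sample z-test, n = ((z_α + z_β)·σ/δ)².
z_α = 2.326 (one-sided α = 0.01); z_β = 0.842 (power 80% → β = 0.2).
n = (3.168 × 44.4 / 32.4)² = 18.85
Round up: n = 19.

19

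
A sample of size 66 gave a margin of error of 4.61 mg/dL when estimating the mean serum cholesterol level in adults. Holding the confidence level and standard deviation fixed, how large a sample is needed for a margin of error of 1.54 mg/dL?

n = 592

Margin of error scales as 1/√n, so n₂ = n₁·(E₁/E₂)².
n₂ = 66 × (4.61/1.54)² = 66 × 8.961 = 591.43
Round up: n₂ = 592.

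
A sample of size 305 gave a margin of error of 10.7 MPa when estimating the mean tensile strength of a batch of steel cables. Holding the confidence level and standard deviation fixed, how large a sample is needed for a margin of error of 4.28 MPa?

Margin of error scales as 1/√n, so n₂ = n₁·(E₁/E₂)².
n₂ = 305 × (10.7/4.28)² = 305 × 6.25 = 1906.25
Round up: n₂ = 1907.

n = 1907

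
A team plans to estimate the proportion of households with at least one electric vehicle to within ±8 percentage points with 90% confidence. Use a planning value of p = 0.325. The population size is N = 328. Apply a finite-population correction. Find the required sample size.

For a proportion with margin E = 0.08 at 90% confidence, z = 1.645.
n = p̂(1−p̂)(z/E)² = 0.325 × 0.675 × (1.645/0.08)² = 92.76 — call this n₀.
Finite-population correction with N = 328: n = n₀ / (1 + (n₀−1)/N) = 92.76 / 1.28 = 72.47
Round up: n = 73.

73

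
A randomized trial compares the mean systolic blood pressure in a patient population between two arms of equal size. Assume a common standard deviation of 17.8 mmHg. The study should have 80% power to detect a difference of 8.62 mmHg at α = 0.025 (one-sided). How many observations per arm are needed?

67 per group

For two equal groups, n per group = 2·((z_α + z_β)·σ/δ)².
z_α = 1.960; z_β = 0.842 (power 80%).
n = 2 × (2.802 × 17.8 / 8.62)² = 2 × 33.48 = 66.96
Round up: n = 67 per group.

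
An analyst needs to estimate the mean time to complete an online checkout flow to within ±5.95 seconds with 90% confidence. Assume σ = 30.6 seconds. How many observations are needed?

72

For a mean, the margin of error is E = z·σ/√n, so n = (zσ/E)².
At 90% confidence, z = 1.645.
n = (1.645 × 30.6 / 5.95)² = 71.57
Round up: n = 72.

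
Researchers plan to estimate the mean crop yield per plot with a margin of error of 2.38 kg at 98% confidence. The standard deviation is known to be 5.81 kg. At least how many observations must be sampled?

33

For a mean, the margin of error is E = z·σ/√n, so n = (zσ/E)².
At 98% confidence, z = 2.326.
n = (2.326 × 5.81 / 2.38)² = 32.24
Round up: n = 33.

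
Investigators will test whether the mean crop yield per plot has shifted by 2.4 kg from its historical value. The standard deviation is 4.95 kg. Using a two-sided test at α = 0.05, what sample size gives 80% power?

34

For a one-sample z-test, n = ((z_{α/2} + z_β)·σ/δ)².
z_{α/2} = 1.960 (two-sided α = 0.05); z_β = 0.842 (power 80% → β = 0.2).
n = (2.802 × 4.95 / 2.4)² = 33.40
Round up: n = 34.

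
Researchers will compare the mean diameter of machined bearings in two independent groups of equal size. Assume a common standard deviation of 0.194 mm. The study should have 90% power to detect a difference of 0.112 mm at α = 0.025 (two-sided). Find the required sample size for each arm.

For two equal groups, n per group = 2·((z_{α/2} + z_β)·σ/δ)².
z_{α/2} = 2.241; z_β = 1.282 (power 90%).
n = 2 × (3.523 × 0.194 / 0.112)² = 2 × 37.24 = 74.48
Round up: n = 75 per group.

75 per group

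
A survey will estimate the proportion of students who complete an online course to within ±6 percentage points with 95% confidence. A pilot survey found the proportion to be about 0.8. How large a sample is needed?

171

For a proportion with margin E = 0.06 at 95% confidence, z = 1.960.
n = p̂(1−p̂)(z/E)² = 0.8 × 0.2 × (1.960/0.06)² = 170.74
Round up: n = 171.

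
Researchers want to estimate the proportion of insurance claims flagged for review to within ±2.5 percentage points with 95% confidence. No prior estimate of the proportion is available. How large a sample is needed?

For a proportion with margin E = 0.025 at 95% confidence, z = 1.960.
With no prior estimate, use p = 0.5, which maximizes p(1−p) at 0.25.
n = 0.25 × (z/E)² = 0.25 × (1.960/0.025)² = 1536.64
Round up: n = 1537.

1537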